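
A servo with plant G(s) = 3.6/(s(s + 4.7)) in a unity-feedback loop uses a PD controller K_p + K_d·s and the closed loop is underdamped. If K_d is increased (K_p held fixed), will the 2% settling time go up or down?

decrease

Characteristic equation s² + (4.7 + 3.6K_d)s + 3.6K_p = 0: raising K_d increases ζω_n = (4.7+3.6K_d)/2 while the loop stays underdamped, so T_s ≈ 4/(ζω_n) decreases.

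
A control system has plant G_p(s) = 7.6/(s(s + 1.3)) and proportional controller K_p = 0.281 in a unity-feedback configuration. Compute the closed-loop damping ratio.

1 + K_p·G_p(s) = 0 gives s² + 1.3s + 2.136 = 0.
Matching s² + 2ζω_n s + ω_n²: ω_n = √2.136 = 1.461 rad/s and 2ζω_n = 1.3, so ζ = 1.3/(2·1.461) = 0.445.

ζ = 0.445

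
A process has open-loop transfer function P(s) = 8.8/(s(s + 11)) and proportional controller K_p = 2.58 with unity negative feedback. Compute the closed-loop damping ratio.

The closed-loop denominator is s(s+11) + 2.58·8.8 = s² + 11s + 22.7.
Matching s² + 2ζω_n s + ω_n²: ω_n = √22.7 = 4.765 rad/s and 2ζω_n = 11, so ζ = 11/(2·4.765) = 1.15.

ζ = 1.15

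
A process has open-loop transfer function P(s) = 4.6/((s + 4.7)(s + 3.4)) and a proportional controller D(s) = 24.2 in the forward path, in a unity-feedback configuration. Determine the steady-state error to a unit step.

The loop is type 0. Static position error constant K_pos = D(0)·P(0) = 24.2·0.2879 = 6.966.
Steady-state error to a unit step: e_ss = 1/(1+K_pos) = 1/7.966 = 0.126.

0.126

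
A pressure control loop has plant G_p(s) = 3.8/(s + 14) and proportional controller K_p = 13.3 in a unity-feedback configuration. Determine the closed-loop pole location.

s = -64.54

Closed-loop transfer function: T(s) = K_p·G_p(s)/(1 + K_p·G_p(s)) = 50.54/(s + 14 + 50.54) = 50.54/(s + 64.54).
The closed-loop pole is at s = −64.54.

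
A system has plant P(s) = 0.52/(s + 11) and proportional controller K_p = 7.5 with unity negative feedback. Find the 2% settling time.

Closed-loop transfer function: T(s) = K_p·P(s)/(1 + K_p·P(s)) = 3.9/(s + 11 + 3.9) = 3.9/(s + 14.9).
Time constant τ = 1/14.9 = 0.06711 s, so the 2% settling time is about 4τ = 0.268 s.

T_s ≈ 0.268 s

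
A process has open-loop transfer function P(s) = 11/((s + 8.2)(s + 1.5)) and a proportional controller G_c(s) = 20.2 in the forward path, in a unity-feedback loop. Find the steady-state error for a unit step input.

0.0525

The loop is type 0. Static position error constant K_pos = G_c(0)·P(0) = 20.2·0.8943 = 18.07.
Steady-state error to a unit step: e_ss = 1/(1+K_pos) = 1/19.07 = 0.0525.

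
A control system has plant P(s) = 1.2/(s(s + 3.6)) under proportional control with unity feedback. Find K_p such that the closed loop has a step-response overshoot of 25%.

K_p = 16.6

From %OS = 100·exp(−πζ/√(1−ζ²)) = 25%, ζ = −ln(0.25)/√(π²+ln²(0.25)) = 0.4037.
Characteristic equation s² + 3.6s + 1.2K_p = 0 gives ζ = 3.6/(2√(1.2K_p)).
Setting ζ = 0.4037: √(1.2K_p) = 3.6/(2·0.4037) = 4.459, so K_p = 19.88/1.2 = 16.6.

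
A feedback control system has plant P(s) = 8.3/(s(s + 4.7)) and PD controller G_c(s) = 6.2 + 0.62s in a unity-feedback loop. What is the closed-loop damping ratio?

ζ = 0.686

Forward path: (6.2 + 0.62s)·8.3/(s(s+4.7)). The closed-loop characteristic equation is s² + (4.7 + 8.3·0.62)s + 8.3·6.2 = 0.
That is s² + 9.846s + 51.46 = 0, so ω_n = 7.174 rad/s and ζ = 9.846/(2·7.174) = 0.6863.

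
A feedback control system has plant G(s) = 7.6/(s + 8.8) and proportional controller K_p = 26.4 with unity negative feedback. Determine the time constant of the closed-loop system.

Closed-loop transfer function: T(s) = K_p·G(s)/(1 + K_p·G(s)) = 200.6/(s + 8.8 + 200.6) = 200.6/(s + 209.4).
Time constant τ = 1/209.4 = 0.00477 s.

τ = 0.00477 s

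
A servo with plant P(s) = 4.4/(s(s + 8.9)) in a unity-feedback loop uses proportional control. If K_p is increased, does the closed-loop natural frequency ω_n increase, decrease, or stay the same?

ω_n = √(4.4·K_p), which grows with K_p.

increase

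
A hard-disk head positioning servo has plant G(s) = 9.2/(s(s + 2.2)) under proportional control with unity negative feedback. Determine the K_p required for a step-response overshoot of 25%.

From %OS = 100·exp(−πζ/√(1−ζ²)) = 25%, ζ = −ln(0.25)/√(π²+ln²(0.25)) = 0.4037.
Characteristic equation s² + 2.2s + 9.2K_p = 0 gives ζ = 2.2/(2√(9.2K_p)).
Setting ζ = 0.4037: √(9.2K_p) = 2.2/(2·0.4037) = 2.725, so K_p = 7.424/9.2 = 0.807.

K_p = 0.807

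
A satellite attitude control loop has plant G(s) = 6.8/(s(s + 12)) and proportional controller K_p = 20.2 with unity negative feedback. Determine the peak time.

Closed-loop characteristic equation: s² + 12s + 137.4 = 0, so ω_n = 11.72 rad/s and ζ = 12/(2·11.72) = 0.5119.
Damped frequency ω_d = ω_n√(1−ζ²) = 10.07 rad/s, so peak time T_p = π/ω_d = 0.312 s.

T_p = 0.312 s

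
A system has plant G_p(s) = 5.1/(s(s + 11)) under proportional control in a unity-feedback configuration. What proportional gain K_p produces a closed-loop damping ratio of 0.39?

Closed-loop characteristic equation: s² + 11s + K_p·5.1 = 0.
So ω_n = √(5.1K_p) and 2ζω_n = 11, giving ζ = 11/(2√(5.1K_p)).
Setting ζ = 0.39: √(5.1K_p) = 11/(2·0.39) = 14.1, so K_p = 198.9/5.1 = 39.

K_p = 39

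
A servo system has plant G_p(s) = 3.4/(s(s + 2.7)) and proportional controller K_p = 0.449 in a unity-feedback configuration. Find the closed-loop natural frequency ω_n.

With unity feedback the closed-loop characteristic equation is s² + 2.7s + 0.449·3.4 = s² + 2.7s + 1.527 = 0.
So ω_n² = 1.527 ⇒ ω_n = 1.236 rad/s, and ζ = 2.7/(2ω_n) = 1.09.

ω_n = 1.24 rad/s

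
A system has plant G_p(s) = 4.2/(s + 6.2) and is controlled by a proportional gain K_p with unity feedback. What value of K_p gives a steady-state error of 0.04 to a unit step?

K_p = 35.4

For a type-0 loop with proportional control, e_ss = 1/(1 + K_p·G_p(0)).
G_p(0) = 0.6774. Require 1/(1 + K_p·0.6774) = 0.04, so 1 + 0.6774·K_p = 25.
K_p = (25 − 1)/0.6774 = 35.4.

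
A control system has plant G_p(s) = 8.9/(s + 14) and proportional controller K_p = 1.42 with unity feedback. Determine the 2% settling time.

Closed-loop transfer function: T(s) = K_p·G_p(s)/(1 + K_p·G_p(s)) = 12.64/(s + 14 + 12.64) = 12.64/(s + 26.64).
Time constant τ = 1/26.64 = 0.03754 s, so the 2% settling time is about 4τ = 0.15 s.

T_s ≈ 0.15 s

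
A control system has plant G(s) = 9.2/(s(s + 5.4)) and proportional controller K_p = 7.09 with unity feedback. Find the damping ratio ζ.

ζ = 0.334

The closed-loop denominator is s(s+5.4) + 7.09·9.2 = s² + 5.4s + 65.23.
Matching s² + 2ζω_n s + ω_n²: ω_n = √65.23 = 8.076 rad/s and 2ζω_n = 5.4, so ζ = 5.4/(2·8.076) = 0.334.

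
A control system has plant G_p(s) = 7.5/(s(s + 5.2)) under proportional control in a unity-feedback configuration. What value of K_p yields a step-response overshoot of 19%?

From %OS = 100·exp(−πζ/√(1−ζ²)) = 19%, ζ = −ln(0.19)/√(π²+ln²(0.19)) = 0.4673.
Characteristic equation s² + 5.2s + 7.5K_p = 0 gives ζ = 5.2/(2√(7.5K_p)).
Setting ζ = 0.4673: √(7.5K_p) = 5.2/(2·0.4673) = 5.563, so K_p = 30.95/7.5 = 4.13.

K_p = 4.13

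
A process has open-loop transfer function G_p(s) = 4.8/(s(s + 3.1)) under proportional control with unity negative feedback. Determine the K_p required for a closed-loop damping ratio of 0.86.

Closed-loop characteristic equation: s² + 3.1s + K_p·4.8 = 0.
So ω_n = √(4.8K_p) and 2ζω_n = 3.1, giving ζ = 3.1/(2√(4.8K_p)).
Setting ζ = 0.86: √(4.8K_p) = 3.1/(2·0.86) = 1.802, so K_p = 3.248/4.8 = 0.677.

K_p = 0.677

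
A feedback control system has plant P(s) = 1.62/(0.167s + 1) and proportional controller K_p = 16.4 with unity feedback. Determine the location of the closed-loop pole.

Closed loop: T(s) = K_p·P/(1+K_p·P) = 26.57/(0.167s + 1 + 26.57), with pole at s = −(1 + 26.57)/0.167 = −165.1.

s = -165.1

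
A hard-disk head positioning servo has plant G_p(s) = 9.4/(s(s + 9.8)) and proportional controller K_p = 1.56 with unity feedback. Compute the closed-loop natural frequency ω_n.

ω_n = 3.83 rad/s

The closed-loop denominator is s(s+9.8) + 1.56·9.4 = s² + 9.8s + 14.66.
So ω_n² = 14.66 ⇒ ω_n = 3.829 rad/s, and ζ = 9.8/(2ω_n) = 1.28.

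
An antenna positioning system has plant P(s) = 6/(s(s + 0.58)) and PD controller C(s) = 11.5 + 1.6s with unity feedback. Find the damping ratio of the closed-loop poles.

ζ = 0.613

Forward path: (11.5 + 1.6s)·6/(s(s+0.58)). The closed-loop characteristic equation is s² + (0.58 + 6·1.6)s + 6·11.5 = 0.
That is s² + 10.18s + 69 = 0, so ω_n = 8.307 rad/s and ζ = 10.18/(2·8.307) = 0.6128.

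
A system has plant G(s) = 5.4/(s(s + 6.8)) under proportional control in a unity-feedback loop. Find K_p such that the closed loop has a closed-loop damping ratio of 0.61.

K_p = 5.75

Closed-loop characteristic equation: s² + 6.8s + K_p·5.4 = 0.
So ω_n = √(5.4K_p) and 2ζω_n = 6.8, giving ζ = 6.8/(2√(5.4K_p)).
Setting ζ = 0.61: √(5.4K_p) = 6.8/(2·0.61) = 5.574, so K_p = 31.07/5.4 = 5.75.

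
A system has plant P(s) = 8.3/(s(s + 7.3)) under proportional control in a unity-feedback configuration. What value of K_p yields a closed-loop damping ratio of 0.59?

Closed-loop characteristic equation: s² + 7.3s + K_p·8.3 = 0.
So ω_n = √(8.3K_p) and 2ζω_n = 7.3, giving ζ = 7.3/(2√(8.3K_p)).
Setting ζ = 0.59: √(8.3K_p) = 7.3/(2·0.59) = 6.186, so K_p = 38.27/8.3 = 4.61.

K_p = 4.61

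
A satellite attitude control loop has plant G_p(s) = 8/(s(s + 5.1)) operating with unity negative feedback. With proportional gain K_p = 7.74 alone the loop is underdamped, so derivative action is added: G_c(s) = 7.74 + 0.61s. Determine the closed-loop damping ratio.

Forward path: (7.74 + 0.61s)·8/(s(s+5.1)). The closed-loop characteristic equation is s² + (5.1 + 8·0.61)s + 8·7.74 = 0.
That is s² + 9.98s + 61.92 = 0, so ω_n = 7.869 rad/s and ζ = 9.98/(2·7.869) = 0.6341.

ζ = 0.634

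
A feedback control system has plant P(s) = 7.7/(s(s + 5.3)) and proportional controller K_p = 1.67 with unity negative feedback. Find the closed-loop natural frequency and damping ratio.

The closed-loop denominator is s(s+5.3) + 1.67·7.7 = s² + 5.3s + 12.86.
So ω_n² = 12.86 ⇒ ω_n = 3.586 rad/s, and ζ = 5.3/(2ω_n) = 0.739.

ω_n = 3.59 rad/s, ζ = 0.739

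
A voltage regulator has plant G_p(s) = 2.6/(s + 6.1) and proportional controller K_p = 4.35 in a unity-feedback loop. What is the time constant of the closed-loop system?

Closed-loop transfer function: T(s) = K_p·G_p(s)/(1 + K_p·G_p(s)) = 11.31/(s + 6.1 + 11.31) = 11.31/(s + 17.41).
Time constant τ = 1/17.41 = 0.0574 s.

τ = 0.0574 s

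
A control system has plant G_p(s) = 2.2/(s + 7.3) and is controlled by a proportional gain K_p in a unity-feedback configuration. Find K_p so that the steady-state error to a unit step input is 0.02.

K_p = 163

Steady-state error for a unit step on this type-0 loop is 1/(1 + K_p·G_p(0)).
G_p(0) = 0.3014. Require 1/(1 + K_p·0.3014) = 0.02, so 1 + 0.3014·K_p = 50.
K_p = (50 − 1)/0.3014 = 163.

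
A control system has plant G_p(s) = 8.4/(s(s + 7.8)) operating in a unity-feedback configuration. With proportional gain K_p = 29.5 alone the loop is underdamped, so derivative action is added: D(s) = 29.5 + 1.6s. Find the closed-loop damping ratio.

Forward path: (29.5 + 1.6s)·8.4/(s(s+7.8)). The closed-loop characteristic equation is s² + (7.8 + 8.4·1.6)s + 8.4·29.5 = 0.
That is s² + 21.24s + 247.8 = 0, so ω_n = 15.74 rad/s and ζ = 21.24/(2·15.74) = 0.6746.

ζ = 0.675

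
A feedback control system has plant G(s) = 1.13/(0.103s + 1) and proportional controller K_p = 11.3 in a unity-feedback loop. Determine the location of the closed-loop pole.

Closed loop: T(s) = K_p·G/(1+K_p·G) = 12.77/(0.103s + 1 + 12.77), with pole at s = −(1 + 12.77)/0.103 = −133.7.

s = -133.7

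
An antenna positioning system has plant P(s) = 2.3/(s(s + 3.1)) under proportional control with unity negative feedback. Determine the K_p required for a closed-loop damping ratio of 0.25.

K_p = 16.7

Closed-loop characteristic equation: s² + 3.1s + K_p·2.3 = 0.
So ω_n = √(2.3K_p) and 2ζω_n = 3.1, giving ζ = 3.1/(2√(2.3K_p)).
Setting ζ = 0.25: √(2.3K_p) = 3.1/(2·0.25) = 6.2, so K_p = 38.44/2.3 = 16.7.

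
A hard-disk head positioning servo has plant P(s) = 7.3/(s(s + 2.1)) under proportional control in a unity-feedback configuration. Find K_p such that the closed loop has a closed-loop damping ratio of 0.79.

K_p = 0.242

Closed-loop characteristic equation: s² + 2.1s + K_p·7.3 = 0.
So ω_n = √(7.3K_p) and 2ζω_n = 2.1, giving ζ = 2.1/(2√(7.3K_p)).
Setting ζ = 0.79: √(7.3K_p) = 2.1/(2·0.79) = 1.329, so K_p = 1.767/7.3 = 0.242.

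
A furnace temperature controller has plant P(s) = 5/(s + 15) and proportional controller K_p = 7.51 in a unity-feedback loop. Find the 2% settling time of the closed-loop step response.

T_s ≈ 0.0761 s

Closed-loop transfer function: T(s) = K_p·P(s)/(1 + K_p·P(s)) = 37.55/(s + 15 + 37.55) = 37.55/(s + 52.55).
Time constant τ = 1/52.55 = 0.01903 s, so the 2% settling time is about 4τ = 0.0761 s.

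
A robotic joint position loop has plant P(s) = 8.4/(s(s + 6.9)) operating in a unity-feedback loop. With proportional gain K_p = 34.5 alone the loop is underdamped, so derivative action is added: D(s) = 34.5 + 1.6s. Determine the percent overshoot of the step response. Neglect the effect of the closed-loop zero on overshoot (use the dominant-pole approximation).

Forward path: (34.5 + 1.6s)·8.4/(s(s+6.9)). The closed-loop characteristic equation is s² + (6.9 + 8.4·1.6)s + 8.4·34.5 = 0.
That is s² + 20.34s + 289.8 = 0, so ω_n = 17.02 rad/s and ζ = 20.34/(2·17.02) = 0.5974.
%OS = 100·exp(−πζ/√(1−ζ²)) = 9.63%.

9.63%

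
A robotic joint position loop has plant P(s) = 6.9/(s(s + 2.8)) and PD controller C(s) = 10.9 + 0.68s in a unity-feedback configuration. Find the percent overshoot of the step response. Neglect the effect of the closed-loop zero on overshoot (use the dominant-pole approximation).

Forward path: (10.9 + 0.68s)·6.9/(s(s+2.8)). The closed-loop characteristic equation is s² + (2.8 + 6.9·0.68)s + 6.9·10.9 = 0.
That is s² + 7.492s + 75.21 = 0, so ω_n = 8.672 rad/s and ζ = 7.492/(2·8.672) = 0.4319.
%OS = 100·exp(−πζ/√(1−ζ²)) = 22.2%.

22.2%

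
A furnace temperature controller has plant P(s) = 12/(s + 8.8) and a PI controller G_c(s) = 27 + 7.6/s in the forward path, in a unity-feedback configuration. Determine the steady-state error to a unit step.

0

The open loop G_c(s)P(s) has a pole at the origin (type 1), so the static position error constant is infinite and e_ss = 1/(1+∞) = 0.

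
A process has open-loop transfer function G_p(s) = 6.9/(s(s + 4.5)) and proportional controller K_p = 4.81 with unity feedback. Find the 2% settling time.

From 1 + K_pG_p(s) = 0: s² + 4.5s + 33.19 = 0 ⇒ ω_n = 5.761, ζ = 0.3906.
2% settling time T_s ≈ 4/(ζω_n) = 4/2.25 = 1.78 s.

T_s ≈ 1.78 s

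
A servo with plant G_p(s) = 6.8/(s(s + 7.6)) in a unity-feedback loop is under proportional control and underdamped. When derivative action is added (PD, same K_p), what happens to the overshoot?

The derivative term adds K·K_d to the s-coefficient of the characteristic equation, raising 2ζω_n while ω_n is unchanged; ζ increases, so overshoot decreases.

decrease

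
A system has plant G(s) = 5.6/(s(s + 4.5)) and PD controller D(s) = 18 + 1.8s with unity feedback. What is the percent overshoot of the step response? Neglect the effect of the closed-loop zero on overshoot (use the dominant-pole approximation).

Forward path: (18 + 1.8s)·5.6/(s(s+4.5)). The closed-loop characteristic equation is s² + (4.5 + 5.6·1.8)s + 5.6·18 = 0.
That is s² + 14.58s + 100.8 = 0, so ω_n = 10.04 rad/s and ζ = 14.58/(2·10.04) = 0.7261.
%OS = 100·exp(−πζ/√(1−ζ²)) = 3.62%.

3.62%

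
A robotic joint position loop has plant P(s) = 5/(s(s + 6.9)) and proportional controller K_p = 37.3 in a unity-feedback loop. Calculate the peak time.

The closed-loop denominator s² + 6.9s + 186.5 gives ω_n = √186.5 = 13.66 and ζ = 6.9/(2ω_n) = 0.2526.
Damped frequency ω_d = ω_n√(1−ζ²) = 13.21 rad/s, so peak time T_p = π/ω_d = 0.238 s.

T_p = 0.238 s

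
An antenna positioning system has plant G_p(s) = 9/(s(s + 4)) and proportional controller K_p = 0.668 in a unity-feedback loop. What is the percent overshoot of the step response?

1.19%

The closed-loop denominator s² + 4s + 6.012 gives ω_n = √6.012 = 2.452 and ζ = 4/(2ω_n) = 0.8157.
%OS = 100·exp(−πζ/√(1−ζ²)) = 100·exp(−π·0.8157/√0.3347) = 1.19%.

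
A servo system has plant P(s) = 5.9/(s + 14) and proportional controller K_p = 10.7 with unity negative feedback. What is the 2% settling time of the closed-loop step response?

T_s ≈ 0.0519 s

Closed-loop transfer function: T(s) = K_p·P(s)/(1 + K_p·P(s)) = 63.13/(s + 14 + 63.13) = 63.13/(s + 77.13).
Time constant τ = 1/77.13 = 0.01297 s, so the 2% settling time is about 4τ = 0.0519 s.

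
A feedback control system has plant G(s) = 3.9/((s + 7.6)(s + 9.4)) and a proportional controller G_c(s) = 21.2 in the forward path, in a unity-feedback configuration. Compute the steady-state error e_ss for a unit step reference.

0.464

The loop is type 0. Static position error constant K_pos = G_c(0)·G(0) = 21.2·0.05459 = 1.157.
Steady-state error to a unit step: e_ss = 1/(1+K_pos) = 1/2.157 = 0.464.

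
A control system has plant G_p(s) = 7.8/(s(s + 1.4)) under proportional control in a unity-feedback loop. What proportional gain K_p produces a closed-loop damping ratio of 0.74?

K_p = 0.115

Closed-loop characteristic equation: s² + 1.4s + K_p·7.8 = 0.
So ω_n = √(7.8K_p) and 2ζω_n = 1.4, giving ζ = 1.4/(2√(7.8K_p)).
Setting ζ = 0.74: √(7.8K_p) = 1.4/(2·0.74) = 0.9459, so K_p = 0.8948/7.8 = 0.115.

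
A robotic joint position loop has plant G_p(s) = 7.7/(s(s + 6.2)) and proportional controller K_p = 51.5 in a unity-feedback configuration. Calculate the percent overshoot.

61%

From 1 + K_pG_p(s) = 0: s² + 6.2s + 396.6 = 0 ⇒ ω_n = 19.91, ζ = 0.1557.
%OS = 100·exp(−πζ/√(1−ζ²)) = 100·exp(−π·0.1557/√0.9758) = 61%.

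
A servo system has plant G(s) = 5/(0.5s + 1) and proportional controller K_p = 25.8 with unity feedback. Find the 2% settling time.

T_s ≈ 0.0154 s

Closed loop: T(s) = K_p·G/(1+K_p·G) = 129/(0.5s + 1 + 129), with pole at s = −(1 + 129)/0.5 = −260.
τ = 1/260 = 0.003846 s, so 2% settling time ≈ 4τ = 0.0154 s.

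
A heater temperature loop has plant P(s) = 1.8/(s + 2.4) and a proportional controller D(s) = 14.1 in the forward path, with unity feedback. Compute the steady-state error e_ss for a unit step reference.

The loop is type 0. Static position error constant K_pos = D(0)·P(0) = 14.1·0.75 = 10.57.
Steady-state error to a unit step: e_ss = 1/(1+K_pos) = 1/11.57 = 0.0864.

0.0864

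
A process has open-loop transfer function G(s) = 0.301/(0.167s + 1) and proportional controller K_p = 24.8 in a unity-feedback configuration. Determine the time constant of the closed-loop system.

Closed loop: T(s) = K_p·G/(1+K_p·G) = 7.465/(0.167s + 1 + 7.465), with pole at s = −(1 + 7.465)/0.167 = −50.69.
Closed-loop time constant τ = 1/50.69 = 0.0197 s.

τ = 0.0197 s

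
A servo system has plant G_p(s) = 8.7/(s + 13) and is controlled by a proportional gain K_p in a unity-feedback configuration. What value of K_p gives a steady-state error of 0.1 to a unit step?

K_p = 13.4

For a type-0 loop with proportional control, e_ss = 1/(1 + K_p·G_p(0)).
G_p(0) = 0.6692. Require 1/(1 + K_p·0.6692) = 0.1, so 1 + 0.6692·K_p = 10.
K_p = (10 − 1)/0.6692 = 13.4.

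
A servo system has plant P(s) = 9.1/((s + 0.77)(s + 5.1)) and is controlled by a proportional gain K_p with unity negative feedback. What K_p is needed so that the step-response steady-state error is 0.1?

K_p = 3.88

For a type-0 loop with proportional control, e_ss = 1/(1 + K_p·P(0)).
P(0) = 2.317. Require 1/(1 + K_p·2.317) = 0.1, so 1 + 2.317·K_p = 10.
K_p = (10 − 1)/2.317 = 3.88.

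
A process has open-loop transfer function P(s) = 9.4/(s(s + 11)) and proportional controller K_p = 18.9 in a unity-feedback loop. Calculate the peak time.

Closed-loop characteristic equation: s² + 11s + 177.7 = 0, so ω_n = 13.33 rad/s and ζ = 11/(2·13.33) = 0.4126.
Damped frequency ω_d = ω_n√(1−ζ²) = 12.14 rad/s, so peak time T_p = π/ω_d = 0.259 s.

T_p = 0.259 s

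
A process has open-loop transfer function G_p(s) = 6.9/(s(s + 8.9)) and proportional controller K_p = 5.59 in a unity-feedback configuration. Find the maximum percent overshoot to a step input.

3.97%

The closed-loop denominator s² + 8.9s + 38.57 gives ω_n = √38.57 = 6.211 and ζ = 8.9/(2ω_n) = 0.7165.
%OS = 100·exp(−πζ/√(1−ζ²)) = 100·exp(−π·0.7165/√0.4866) = 3.97%.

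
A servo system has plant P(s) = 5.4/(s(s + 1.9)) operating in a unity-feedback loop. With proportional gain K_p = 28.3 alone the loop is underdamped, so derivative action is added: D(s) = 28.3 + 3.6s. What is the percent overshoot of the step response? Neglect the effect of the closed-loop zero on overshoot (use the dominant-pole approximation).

Forward path: (28.3 + 3.6s)·5.4/(s(s+1.9)). The closed-loop characteristic equation is s² + (1.9 + 5.4·3.6)s + 5.4·28.3 = 0.
That is s² + 21.34s + 152.8 = 0, so ω_n = 12.36 rad/s and ζ = 21.34/(2·12.36) = 0.8631.
%OS = 100·exp(−πζ/√(1−ζ²)) = 0.466%.

0.466%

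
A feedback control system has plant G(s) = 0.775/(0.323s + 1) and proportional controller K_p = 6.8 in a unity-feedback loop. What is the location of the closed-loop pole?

s = -19.41

Closed loop: T(s) = K_p·G/(1+K_p·G) = 5.27/(0.323s + 1 + 5.27), with pole at s = −(1 + 5.27)/0.323 = −19.41.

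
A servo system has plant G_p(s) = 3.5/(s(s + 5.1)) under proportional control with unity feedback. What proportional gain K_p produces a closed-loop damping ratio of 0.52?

Closed-loop characteristic equation: s² + 5.1s + K_p·3.5 = 0.
So ω_n = √(3.5K_p) and 2ζω_n = 5.1, giving ζ = 5.1/(2√(3.5K_p)).
Setting ζ = 0.52: √(3.5K_p) = 5.1/(2·0.52) = 4.904, so K_p = 24.05/3.5 = 6.87.

K_p = 6.87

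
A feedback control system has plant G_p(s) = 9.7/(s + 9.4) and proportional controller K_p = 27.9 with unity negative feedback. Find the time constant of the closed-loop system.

τ = 0.00357 s

Closed-loop transfer function: T(s) = K_p·G_p(s)/(1 + K_p·G_p(s)) = 270.6/(s + 9.4 + 270.6) = 270.6/(s + 280).
Time constant τ = 1/280 = 0.00357 s.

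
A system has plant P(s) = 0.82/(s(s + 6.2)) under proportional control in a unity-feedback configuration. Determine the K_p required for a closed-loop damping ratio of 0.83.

Closed-loop characteristic equation: s² + 6.2s + K_p·0.82 = 0.
So ω_n = √(0.82K_p) and 2ζω_n = 6.2, giving ζ = 6.2/(2√(0.82K_p)).
Setting ζ = 0.83: √(0.82K_p) = 6.2/(2·0.83) = 3.735, so K_p = 13.95/0.82 = 17.

K_p = 17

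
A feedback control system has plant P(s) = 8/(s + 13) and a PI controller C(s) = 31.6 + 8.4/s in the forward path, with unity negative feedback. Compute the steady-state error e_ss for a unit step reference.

0

The open loop C(s)P(s) has a pole at the origin (type 1), so the static position error constant is infinite and e_ss = 1/(1+∞) = 0.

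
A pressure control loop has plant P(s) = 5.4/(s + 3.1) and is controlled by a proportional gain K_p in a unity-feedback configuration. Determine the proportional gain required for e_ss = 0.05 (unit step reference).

K_p = 10.9

The loop is type 0, so e_ss(step) = 1/(1 + K_pos) with K_pos = K_p·P(0).
P(0) = 1.742. Require 1/(1 + K_p·1.742) = 0.05, so 1 + 1.742·K_p = 20.
K_p = (20 − 1)/1.742 = 10.9.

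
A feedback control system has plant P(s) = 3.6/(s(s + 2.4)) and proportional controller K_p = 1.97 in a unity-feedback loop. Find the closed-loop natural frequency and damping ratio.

ω_n = 2.66 rad/s, ζ = 0.451

The closed-loop denominator is s(s+2.4) + 1.97·3.6 = s² + 2.4s + 7.092.
Matching s² + 2ζω_n s + ω_n²: ω_n = √7.092 = 2.663 rad/s and 2ζω_n = 2.4, so ζ = 2.4/(2·2.663) = 0.451.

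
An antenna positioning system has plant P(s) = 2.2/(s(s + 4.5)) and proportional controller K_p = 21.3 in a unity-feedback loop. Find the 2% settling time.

T_s ≈ 1.78 s

Closed-loop characteristic equation: s² + 4.5s + 46.86 = 0, so ω_n = 6.845 rad/s and ζ = 4.5/(2·6.845) = 0.3287.
2% settling time T_s ≈ 4/(ζω_n) = 4/2.25 = 1.78 s.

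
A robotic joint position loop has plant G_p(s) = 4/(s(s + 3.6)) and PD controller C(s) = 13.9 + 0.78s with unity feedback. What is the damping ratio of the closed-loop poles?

ζ = 0.451

Forward path: (13.9 + 0.78s)·4/(s(s+3.6)). The closed-loop characteristic equation is s² + (3.6 + 4·0.78)s + 4·13.9 = 0.
That is s² + 6.72s + 55.6 = 0, so ω_n = 7.457 rad/s and ζ = 6.72/(2·7.457) = 0.4506.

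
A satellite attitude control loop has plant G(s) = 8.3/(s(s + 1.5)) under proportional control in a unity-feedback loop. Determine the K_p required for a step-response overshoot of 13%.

From %OS = 100·exp(−πζ/√(1−ζ²)) = 13%, ζ = −ln(0.13)/√(π²+ln²(0.13)) = 0.5446.
Characteristic equation s² + 1.5s + 8.3K_p = 0 gives ζ = 1.5/(2√(8.3K_p)).
Setting ζ = 0.5446: √(8.3K_p) = 1.5/(2·0.5446) = 1.377, so K_p = 1.896/8.3 = 0.228.

K_p = 0.228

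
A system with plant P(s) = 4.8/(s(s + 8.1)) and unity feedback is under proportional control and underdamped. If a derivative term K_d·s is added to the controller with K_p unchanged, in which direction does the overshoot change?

With PD the characteristic equation becomes s² + (a + K·K_d)s + K·K_p = 0; the damping term grows, ζ rises, overshoot falls.

decrease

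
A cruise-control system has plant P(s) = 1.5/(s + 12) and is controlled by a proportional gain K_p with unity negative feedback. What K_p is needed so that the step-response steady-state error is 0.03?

For a type-0 loop with proportional control, e_ss = 1/(1 + K_p·P(0)).
P(0) = 0.125. Require 1/(1 + K_p·0.125) = 0.03, so 1 + 0.125·K_p = 33.33.
K_p = (33.33 − 1)/0.125 = 259.

K_p = 259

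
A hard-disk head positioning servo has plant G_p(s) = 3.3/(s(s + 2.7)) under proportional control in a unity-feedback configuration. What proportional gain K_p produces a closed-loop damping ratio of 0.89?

Closed-loop characteristic equation: s² + 2.7s + K_p·3.3 = 0.
So ω_n = √(3.3K_p) and 2ζω_n = 2.7, giving ζ = 2.7/(2√(3.3K_p)).
Setting ζ = 0.89: √(3.3K_p) = 2.7/(2·0.89) = 1.517, so K_p = 2.301/3.3 = 0.697.

K_p = 0.697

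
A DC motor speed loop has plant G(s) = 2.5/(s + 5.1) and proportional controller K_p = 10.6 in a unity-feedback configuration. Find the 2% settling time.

T_s ≈ 0.127 s

Closed-loop transfer function: T(s) = K_p·G(s)/(1 + K_p·G(s)) = 26.5/(s + 5.1 + 26.5) = 26.5/(s + 31.6).
Time constant τ = 1/31.6 = 0.03165 s, so the 2% settling time is about 4τ = 0.127 s.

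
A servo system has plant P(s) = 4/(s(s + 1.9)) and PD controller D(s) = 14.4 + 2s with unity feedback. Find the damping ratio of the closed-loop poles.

ζ = 0.652

Forward path: (14.4 + 2s)·4/(s(s+1.9)). The closed-loop characteristic equation is s² + (1.9 + 4·2)s + 4·14.4 = 0.
That is s² + 9.9s + 57.6 = 0, so ω_n = 7.589 rad/s and ζ = 9.9/(2·7.589) = 0.6522.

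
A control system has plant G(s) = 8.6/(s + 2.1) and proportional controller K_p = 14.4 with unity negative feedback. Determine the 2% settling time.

T_s ≈ 0.0318 s

Closed-loop transfer function: T(s) = K_p·G(s)/(1 + K_p·G(s)) = 123.8/(s + 2.1 + 123.8) = 123.8/(s + 125.9).
Time constant τ = 1/125.9 = 0.00794 s, so the 2% settling time is about 4τ = 0.0318 s.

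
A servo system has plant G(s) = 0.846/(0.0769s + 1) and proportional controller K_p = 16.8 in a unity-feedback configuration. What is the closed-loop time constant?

τ = 0.00505 s

Closed loop: T(s) = K_p·G/(1+K_p·G) = 14.21/(0.0769s + 1 + 14.21), with pole at s = −(1 + 14.21)/0.0769 = −197.8.
Closed-loop time constant τ = 1/197.8 = 0.00505 s.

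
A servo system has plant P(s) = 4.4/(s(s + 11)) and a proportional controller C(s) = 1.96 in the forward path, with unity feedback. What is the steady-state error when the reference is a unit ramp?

1.28

The loop has one pole at the origin (type 1). Velocity error constant K_v = lim_{s→0} s·C(s)P(s) = 1.96·4.4/11 = 0.784.
Steady-state error to a unit ramp: e_ss = 1/K_v = 1.28.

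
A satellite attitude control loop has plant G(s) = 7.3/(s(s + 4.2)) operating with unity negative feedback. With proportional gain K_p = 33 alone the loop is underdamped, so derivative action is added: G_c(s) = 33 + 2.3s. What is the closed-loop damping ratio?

Forward path: (33 + 2.3s)·7.3/(s(s+4.2)). The closed-loop characteristic equation is s² + (4.2 + 7.3·2.3)s + 7.3·33 = 0.
That is s² + 20.99s + 240.9 = 0, so ω_n = 15.52 rad/s and ζ = 20.99/(2·15.52) = 0.6762.

ζ = 0.676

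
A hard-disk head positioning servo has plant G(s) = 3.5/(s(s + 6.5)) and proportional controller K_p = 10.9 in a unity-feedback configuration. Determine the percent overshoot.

14.3%

The closed-loop denominator s² + 6.5s + 38.15 gives ω_n = √38.15 = 6.177 and ζ = 6.5/(2ω_n) = 0.5262.
%OS = 100·exp(−πζ/√(1−ζ²)) = 100·exp(−π·0.5262/√0.7231) = 14.3%.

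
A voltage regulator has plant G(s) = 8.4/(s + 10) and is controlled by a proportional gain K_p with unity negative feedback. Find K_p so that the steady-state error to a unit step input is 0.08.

Steady-state error for a unit step on this type-0 loop is 1/(1 + K_p·G(0)).
G(0) = 0.84. Require 1/(1 + K_p·0.84) = 0.08, so 1 + 0.84·K_p = 12.5.
K_p = (12.5 − 1)/0.84 = 13.7.

K_p = 13.7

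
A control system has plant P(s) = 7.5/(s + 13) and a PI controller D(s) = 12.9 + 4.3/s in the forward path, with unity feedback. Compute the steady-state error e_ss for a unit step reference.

The open loop D(s)P(s) has a pole at the origin (type 1), so the static position error constant is infinite and e_ss = 1/(1+∞) = 0.

0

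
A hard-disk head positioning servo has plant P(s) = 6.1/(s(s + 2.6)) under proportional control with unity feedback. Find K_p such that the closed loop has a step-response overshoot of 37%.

From %OS = 100·exp(−πζ/√(1−ζ²)) = 37%, ζ = −ln(0.37)/√(π²+ln²(0.37)) = 0.3017.
Characteristic equation s² + 2.6s + 6.1K_p = 0 gives ζ = 2.6/(2√(6.1K_p)).
Setting ζ = 0.3017: √(6.1K_p) = 2.6/(2·0.3017) = 4.308, so K_p = 18.56/6.1 = 3.04.

K_p = 3.04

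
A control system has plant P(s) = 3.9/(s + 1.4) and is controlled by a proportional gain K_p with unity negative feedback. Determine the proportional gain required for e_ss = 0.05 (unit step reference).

K_p = 6.82

For a type-0 loop with proportional control, e_ss = 1/(1 + K_p·P(0)).
P(0) = 2.786. Require 1/(1 + K_p·2.786) = 0.05, so 1 + 2.786·K_p = 20.
K_p = (20 − 1)/2.786 = 6.82.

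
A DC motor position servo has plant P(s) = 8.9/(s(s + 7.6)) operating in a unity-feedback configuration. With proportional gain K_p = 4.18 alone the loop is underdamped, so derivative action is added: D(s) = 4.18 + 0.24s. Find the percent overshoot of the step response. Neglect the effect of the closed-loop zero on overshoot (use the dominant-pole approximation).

1.56%

Forward path: (4.18 + 0.24s)·8.9/(s(s+7.6)). The closed-loop characteristic equation is s² + (7.6 + 8.9·0.24)s + 8.9·4.18 = 0.
That is s² + 9.736s + 37.2 = 0, so ω_n = 6.099 rad/s and ζ = 9.736/(2·6.099) = 0.7981.
%OS = 100·exp(−πζ/√(1−ζ²)) = 1.56%.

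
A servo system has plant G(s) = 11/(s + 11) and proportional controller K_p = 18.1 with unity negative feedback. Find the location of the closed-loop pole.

s = -210.1

Closed-loop transfer function: T(s) = K_p·G(s)/(1 + K_p·G(s)) = 199.1/(s + 11 + 199.1) = 199.1/(s + 210.1).
The closed-loop pole is at s = −210.1.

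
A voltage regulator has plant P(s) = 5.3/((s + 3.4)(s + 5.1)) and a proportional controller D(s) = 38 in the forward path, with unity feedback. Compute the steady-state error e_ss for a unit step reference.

The loop is type 0. Static position error constant K_pos = D(0)·P(0) = 38·0.3057 = 11.61.
Steady-state error to a unit step: e_ss = 1/(1+K_pos) = 1/12.61 = 0.0793.

0.0793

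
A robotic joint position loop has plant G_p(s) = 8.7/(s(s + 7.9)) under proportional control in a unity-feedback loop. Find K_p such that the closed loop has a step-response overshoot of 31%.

K_p = 14.7

From %OS = 100·exp(−πζ/√(1−ζ²)) = 31%, ζ = −ln(0.31)/√(π²+ln²(0.31)) = 0.3493.
Characteristic equation s² + 7.9s + 8.7K_p = 0 gives ζ = 7.9/(2√(8.7K_p)).
Setting ζ = 0.3493: √(8.7K_p) = 7.9/(2·0.3493) = 11.31, so K_p = 127.9/8.7 = 14.7.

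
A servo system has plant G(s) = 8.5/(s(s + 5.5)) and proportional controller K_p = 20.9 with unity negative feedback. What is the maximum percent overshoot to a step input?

51.6%

From 1 + K_pG(s) = 0: s² + 5.5s + 177.6 = 0 ⇒ ω_n = 13.33, ζ = 0.2063.
%OS = 100·exp(−πζ/√(1−ζ²)) = 100·exp(−π·0.2063/√0.9574) = 51.6%.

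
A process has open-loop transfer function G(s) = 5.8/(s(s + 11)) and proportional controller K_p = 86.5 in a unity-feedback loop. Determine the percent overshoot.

The closed-loop denominator s² + 11s + 501.7 gives ω_n = √501.7 = 22.4 and ζ = 11/(2ω_n) = 0.2456.
%OS = 100·exp(−πζ/√(1−ζ²)) = 100·exp(−π·0.2456/√0.9397) = 45.1%.

45.1%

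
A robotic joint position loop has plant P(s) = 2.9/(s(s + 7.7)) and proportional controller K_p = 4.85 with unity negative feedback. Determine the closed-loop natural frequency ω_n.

ω_n = 3.75 rad/s

With unity feedback the closed-loop characteristic equation is s² + 7.7s + 4.85·2.9 = s² + 7.7s + 14.06 = 0.
Matching s² + 2ζω_n s + ω_n²: ω_n = √14.06 = 3.75 rad/s and 2ζω_n = 7.7, so ζ = 7.7/(2·3.75) = 1.03.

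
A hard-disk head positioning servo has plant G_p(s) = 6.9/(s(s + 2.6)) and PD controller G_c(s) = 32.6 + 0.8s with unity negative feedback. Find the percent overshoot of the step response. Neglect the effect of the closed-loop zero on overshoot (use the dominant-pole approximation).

Forward path: (32.6 + 0.8s)·6.9/(s(s+2.6)). The closed-loop characteristic equation is s² + (2.6 + 6.9·0.8)s + 6.9·32.6 = 0.
That is s² + 8.12s + 224.9 = 0, so ω_n = 15 rad/s and ζ = 8.12/(2·15) = 0.2707.
%OS = 100·exp(−πζ/√(1−ζ²)) = 41.3%.

41.3%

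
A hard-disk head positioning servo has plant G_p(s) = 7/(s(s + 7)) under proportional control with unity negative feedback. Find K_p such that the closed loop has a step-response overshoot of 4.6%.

From %OS = 100·exp(−πζ/√(1−ζ²)) = 4.6%, ζ = −ln(0.046)/√(π²+ln²(0.046)) = 0.7.
Characteristic equation s² + 7s + 7K_p = 0 gives ζ = 7/(2√(7K_p)).
Setting ζ = 0.7: √(7K_p) = 7/(2·0.7) = 5, so K_p = 25/7 = 3.57.

K_p = 3.57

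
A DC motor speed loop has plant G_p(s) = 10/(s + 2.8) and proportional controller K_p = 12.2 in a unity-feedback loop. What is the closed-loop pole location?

Closed-loop transfer function: T(s) = K_p·G_p(s)/(1 + K_p·G_p(s)) = 122/(s + 2.8 + 122) = 122/(s + 124.8).
The closed-loop pole is at s = −124.8.

s = -124.8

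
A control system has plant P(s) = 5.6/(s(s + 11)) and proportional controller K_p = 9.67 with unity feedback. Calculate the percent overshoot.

The closed-loop denominator s² + 11s + 54.15 gives ω_n = √54.15 = 7.359 and ζ = 11/(2ω_n) = 0.7474.
%OS = 100·exp(−πζ/√(1−ζ²)) = 100·exp(−π·0.7474/√0.4414) = 2.92%.

2.92%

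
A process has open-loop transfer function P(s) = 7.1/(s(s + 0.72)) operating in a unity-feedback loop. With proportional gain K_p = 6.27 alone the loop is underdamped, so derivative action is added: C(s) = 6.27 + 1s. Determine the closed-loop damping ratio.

Forward path: (6.27 + 1s)·7.1/(s(s+0.72)). The closed-loop characteristic equation is s² + (0.72 + 7.1·1)s + 7.1·6.27 = 0.
That is s² + 7.82s + 44.52 = 0, so ω_n = 6.672 rad/s and ζ = 7.82/(2·6.672) = 0.586.

ζ = 0.586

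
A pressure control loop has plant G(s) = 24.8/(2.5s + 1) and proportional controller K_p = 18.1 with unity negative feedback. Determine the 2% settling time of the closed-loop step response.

Closed loop: T(s) = K_p·G/(1+K_p·G) = 448.9/(2.5s + 1 + 448.9), with pole at s = −(1 + 448.9)/2.5 = −180.
τ = 1/180 = 0.005557 s, so 2% settling time ≈ 4τ = 0.0222 s.

T_s ≈ 0.0222 s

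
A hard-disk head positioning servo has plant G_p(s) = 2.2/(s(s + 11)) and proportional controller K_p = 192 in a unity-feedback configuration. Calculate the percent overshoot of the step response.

41.8%

Closed-loop characteristic equation: s² + 11s + 422.4 = 0, so ω_n = 20.55 rad/s and ζ = 11/(2·20.55) = 0.2676.
%OS = 100·exp(−πζ/√(1−ζ²)) = 100·exp(−π·0.2676/√0.9284) = 41.8%.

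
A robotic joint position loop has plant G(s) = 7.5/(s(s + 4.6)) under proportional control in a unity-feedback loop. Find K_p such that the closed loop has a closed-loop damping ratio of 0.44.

K_p = 3.64

Closed-loop characteristic equation: s² + 4.6s + K_p·7.5 = 0.
So ω_n = √(7.5K_p) and 2ζω_n = 4.6, giving ζ = 4.6/(2√(7.5K_p)).
Setting ζ = 0.44: √(7.5K_p) = 4.6/(2·0.44) = 5.227, so K_p = 27.32/7.5 = 3.64.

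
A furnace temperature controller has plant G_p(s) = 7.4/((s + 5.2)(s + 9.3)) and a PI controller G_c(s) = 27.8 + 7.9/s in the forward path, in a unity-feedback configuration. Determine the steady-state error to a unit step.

0

The open loop G_c(s)G_p(s) has a pole at the origin (type 1), so the static position error constant is infinite and e_ss = 1/(1+∞) = 0.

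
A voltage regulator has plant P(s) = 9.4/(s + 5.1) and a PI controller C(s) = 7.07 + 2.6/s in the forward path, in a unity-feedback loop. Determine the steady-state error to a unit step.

0

The open loop C(s)P(s) has a pole at the origin (type 1), so the static position error constant is infinite and e_ss = 1/(1+∞) = 0.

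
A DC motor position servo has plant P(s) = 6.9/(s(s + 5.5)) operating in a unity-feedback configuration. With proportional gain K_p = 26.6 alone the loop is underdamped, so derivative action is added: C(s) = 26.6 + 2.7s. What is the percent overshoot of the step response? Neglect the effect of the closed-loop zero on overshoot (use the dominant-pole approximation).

0.213%

Forward path: (26.6 + 2.7s)·6.9/(s(s+5.5)). The closed-loop characteristic equation is s² + (5.5 + 6.9·2.7)s + 6.9·26.6 = 0.
That is s² + 24.13s + 183.5 = 0, so ω_n = 13.55 rad/s and ζ = 24.13/(2·13.55) = 0.8906.
%OS = 100·exp(−πζ/√(1−ζ²)) = 0.213%.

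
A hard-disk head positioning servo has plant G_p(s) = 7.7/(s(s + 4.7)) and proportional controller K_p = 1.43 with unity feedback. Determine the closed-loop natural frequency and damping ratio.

The closed-loop denominator is s(s+4.7) + 1.43·7.7 = s² + 4.7s + 11.01.
Matching s² + 2ζω_n s + ω_n²: ω_n = √11.01 = 3.318 rad/s and 2ζω_n = 4.7, so ζ = 4.7/(2·3.318) = 0.708.

ω_n = 3.32 rad/s, ζ = 0.708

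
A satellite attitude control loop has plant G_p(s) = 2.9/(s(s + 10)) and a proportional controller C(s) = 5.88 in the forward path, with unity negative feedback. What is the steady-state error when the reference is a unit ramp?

The loop has one pole at the origin (type 1). Velocity error constant K_v = lim_{s→0} s·C(s)G_p(s) = 5.88·2.9/10 = 1.705.
Steady-state error to a unit ramp: e_ss = 1/K_v = 0.586.

0.586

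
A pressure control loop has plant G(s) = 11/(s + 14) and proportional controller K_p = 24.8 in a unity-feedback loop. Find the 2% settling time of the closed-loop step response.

T_s ≈ 0.0139 s

Closed-loop transfer function: T(s) = K_p·G(s)/(1 + K_p·G(s)) = 272.8/(s + 14 + 272.8) = 272.8/(s + 286.8).
Time constant τ = 1/286.8 = 0.003487 s, so the 2% settling time is about 4τ = 0.0139 s.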